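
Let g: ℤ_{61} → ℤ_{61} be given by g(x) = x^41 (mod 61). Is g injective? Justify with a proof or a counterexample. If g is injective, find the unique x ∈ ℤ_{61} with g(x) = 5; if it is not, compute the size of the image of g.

4

Since 61 is prime, the nonzero elements of ℤ_{61} form a cyclic group of order 60.
As gcd(41, 60) = 1, raising to the 41st power is a bijection on this group: if s^41 ≡ t^41 then (st^{−1})^41 = 1, and the only element of order dividing gcd(41, 60) = 1 is 1, so s = t.
With g(0) = 0 this makes g injective on all of ℤ_{61}, hence bijective (finite equal-size domain and codomain). In particular g is injective.
Since g is injective, we find the preimage of 5. The inverse of x ↦ x^41 on (ℤ_{61})^× is x ↦ x^41, because 41·41 = 1681 = 28·60 + 1 ≡ 1 (mod 60) and x^{60} = 1 for x ≠ 0 (Fermat). So g⁻¹(5) = 5^41 mod 61.
Repeated squaring mod 61: 5^1 ≡ 5, 5^2 ≡ 5² = 25, 5^4 ≡ 25² = 625 ≡ 15, 5^8 ≡ 15² = 225 ≡ 42, 5^16 ≡ 42² = 1764 ≡ 56, 5^32 ≡ 56² = 3136 ≡ 25. Since 41 = 32 + 8 + 1, 5^41 ≡ 25·42·5: 25·42 = 1050 ≡ 13, then 13·5 = 65 ≡ 4. So 5^41 ≡ 4 (mod 61).
Hence g⁻¹(5) = 4.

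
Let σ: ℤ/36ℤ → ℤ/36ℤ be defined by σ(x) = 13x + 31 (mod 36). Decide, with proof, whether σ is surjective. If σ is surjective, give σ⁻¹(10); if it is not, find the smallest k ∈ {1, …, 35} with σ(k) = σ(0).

Since gcd(13, 36) = 1, 13 is invertible modulo 36. Euclid's algorithm: 36 = 2·13 + 10, 13 = 1·10 + 3, 10 = 3·3 + 1; back-substituting gives 1 = 25·13 − 9·36, so 13⁻¹ ≡ 25 (mod 36).
For any y ∈ ℤ/36ℤ, x = 25(y − 31) mod 36 satisfies σ(x) = 13·25(y − 31) + 31 ≡ y (since 13·25 ≡ 1 mod 36). So every y has a preimage.
Hence σ is surjective.
Since σ is surjective, we compute σ⁻¹(10): solve 13x + 31 ≡ 10 (mod 36), i.e. 13x ≡ 15 (mod 36).
Multiplying by 13⁻¹ = 25 gives x ≡ 25·15 = 375 = 10·36 + 15 ≡ 15 (mod 36).
Check: σ(15) = 13·15 + 31 = 226 = 6·36 + 10 ≡ 10 (mod 36).

15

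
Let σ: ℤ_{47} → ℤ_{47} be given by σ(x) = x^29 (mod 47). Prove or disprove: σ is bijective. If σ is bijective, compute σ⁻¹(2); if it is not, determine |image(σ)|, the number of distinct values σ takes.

16

Since 47 is prime, the nonzero elements of ℤ_{47} form a cyclic group of order 46.
As gcd(29, 46) = 1, raising to the 29th power is a bijection on this group: if a^29 ≡ b^29 then (ab^{−1})^29 = 1, and the only element of order dividing gcd(29, 46) = 1 is 1, so a = b.
With σ(0) = 0 this makes σ injective on all of ℤ_{47}, hence bijective (finite equal-size domain and codomain). In particular σ is bijective.
Since σ is bijective, we find the preimage of 2. The inverse of x ↦ x^29 on (ℤ_{47})^× is x ↦ x^27, because 29·27 = 783 = 17·46 + 1 ≡ 1 (mod 46) and x^{46} = 1 for x ≠ 0 (Fermat). So σ⁻¹(2) = 2^27 mod 47.
Repeated squaring mod 47: 2^1 ≡ 2, 2^2 ≡ 2² = 4, 2^4 ≡ 4² = 16, 2^8 ≡ 16² = 256 ≡ 21, 2^16 ≡ 21² = 441 ≡ 18. Since 27 = 16 + 8 + 2 + 1, 2^27 ≡ 18·21·4·2: 18·21 = 378 ≡ 2, then 2·4 = 8, then 8·2 = 16. So 2^27 ≡ 16 (mod 47).
Hence σ⁻¹(2) = 16.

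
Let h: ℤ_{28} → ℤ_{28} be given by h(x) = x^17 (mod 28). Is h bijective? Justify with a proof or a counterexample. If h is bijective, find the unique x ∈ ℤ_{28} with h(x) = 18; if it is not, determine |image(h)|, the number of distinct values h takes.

21

h(0) = 0^17 = 0.
h(14): Repeated squaring mod 28: 14^1 ≡ 14, 14^2 ≡ 14² = 196 ≡ 0, 14^4 ≡ 0² = 0, 14^8 ≡ 0² = 0, 14^16 ≡ 0² = 0. Since 17 = 16 + 1, 14^17 ≡ 0·14: 0·14 = 0. So 14^17 ≡ 0 (mod 28).
So h(0) = h(14) = 0 while 0 ≠ 14, so h is not injective, hence not bijective.
Since h is not bijective, we determine |image(h)|. Computing x^17 mod 28 for each x (by repeated squaring, reducing mod 28 at every step), the values h(0), h(1), …, h(27) are: 0, 1, 4, 19, 16, 17, 20, 7, 8, 25, 12, 23, 24, 13, 0, 15, 4, 5, 16, 3, 20, 21, 8, 11, 12, 9, 24, 27.
The distinct values are {0, 1, 3, 4, 5, 7, 8, 9, 11, 12, 13, 15, 16, 17, 19, 20, 21, 23, 24, 25, 27}; there are 21 of them.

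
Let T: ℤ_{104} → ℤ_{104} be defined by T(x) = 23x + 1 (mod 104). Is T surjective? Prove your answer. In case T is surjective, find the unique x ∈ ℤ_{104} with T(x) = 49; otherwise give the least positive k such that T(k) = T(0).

88

Since gcd(23, 104) = 1, 23 is invertible modulo 104. Euclid's algorithm: 104 = 4·23 + 12, 23 = 1·12 + 11, 12 = 1·11 + 1; back-substituting gives 1 = 95·23 − 21·104, so 23⁻¹ ≡ 95 (mod 104).
Then y ↦ 95(y − 1) is a two-sided inverse to T, so every y ∈ ℤ_{104} has a preimage.
Hence T is surjective.
Since T is surjective, we find T⁻¹(49): we need 23x ≡ 49 − 1 ≡ 48 (mod 104). Using 23⁻¹ = 95: x ≡ 95·48 = 4560 = 43·104 + 88, so x = 88.
Check: T(88) = 23·88 + 1 = 2025 = 19·104 + 49 ≡ 49 (mod 104).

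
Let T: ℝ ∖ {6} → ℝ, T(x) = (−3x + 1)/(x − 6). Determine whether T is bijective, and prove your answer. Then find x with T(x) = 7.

43/10

If T(x) = −3, cross-multiplying gives 1(−3x + 1) = −3(x − 6), which simplifies to 1 = 18 — false.  So −3 has no preimage and T is not surjective.
So T is not bijective.
Solving T(x) = 7: cross-multiplying gives −3x + 1 = 7(x − 6), which rearranges to −10x = −43, so x = 43/10.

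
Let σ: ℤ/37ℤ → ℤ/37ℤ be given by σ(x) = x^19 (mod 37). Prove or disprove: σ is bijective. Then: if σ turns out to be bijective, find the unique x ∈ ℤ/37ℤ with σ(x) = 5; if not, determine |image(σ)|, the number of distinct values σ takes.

Since 37 is prime, the nonzero elements of ℤ/37ℤ form a cyclic group of order 36.
As gcd(19, 36) = 1, raising to the 19th power is a bijection on this group: if a^19 ≡ b^19 then (ab^{−1})^19 = 1, and the only element of order dividing gcd(19, 36) = 1 is 1, so a = b.
With σ(0) = 0 this makes σ injective on all of ℤ/37ℤ, hence bijective (finite equal-size domain and codomain). In particular σ is bijective.
Since σ is bijective, we find the preimage of 5. The inverse of x ↦ x^19 on (ℤ/37ℤ)^× is x ↦ x^19, because 19·19 = 361 = 10·36 + 1 ≡ 1 (mod 36) and x^{36} = 1 for x ≠ 0 (Fermat). So σ⁻¹(5) = 5^19 mod 37.
Repeated squaring mod 37: 5^1 ≡ 5, 5^2 ≡ 5² = 25, 5^4 ≡ 25² = 625 ≡ 33, 5^8 ≡ 33² = 1089 ≡ 16, 5^16 ≡ 16² = 256 ≡ 34. Since 19 = 16 + 2 + 1, 5^19 ≡ 34·25·5: 34·25 = 850 ≡ 36, then 36·5 = 180 ≡ 32. So 5^19 ≡ 32 (mod 37).
Hence σ⁻¹(5) = 32.

32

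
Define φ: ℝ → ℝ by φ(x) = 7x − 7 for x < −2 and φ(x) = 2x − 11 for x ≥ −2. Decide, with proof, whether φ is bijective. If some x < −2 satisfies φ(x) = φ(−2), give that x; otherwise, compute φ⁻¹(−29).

Both pieces are strictly increasing (slopes 7 and 2), so each is injective on its own interval.
The left piece maps (−∞, −2) onto (−∞, −21); the right piece maps [−2, ∞) onto [−15, ∞).
The images leave a gap (−21 has no preimage), so φ is not surjective, hence not bijective.
Because the two images are disjoint, no x < −2 has φ(x) = φ(−2), so we compute φ⁻¹(−29): −29 lies in (−∞, −21), so solve 7x − 7 = −29: x = (−29 + 7)/7 = −22/7.

-22/7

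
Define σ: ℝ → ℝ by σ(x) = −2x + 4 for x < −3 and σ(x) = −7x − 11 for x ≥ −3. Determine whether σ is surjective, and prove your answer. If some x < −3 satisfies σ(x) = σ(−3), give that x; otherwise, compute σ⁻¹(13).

Both pieces are strictly decreasing (slopes −2 and −7), so each is injective on its own interval.
The left piece maps (−∞, −3) onto (10, ∞); the right piece maps [−3, ∞) onto (−∞, 10].
These images together cover ℝ, so σ is surjective.
Because the two images are disjoint, no x < −3 has σ(x) = σ(−3), so we compute σ⁻¹(13): 13 lies in (10, ∞), so solve −2x + 4 = 13: x = (13 − 4)/(−2) = −9/2.

-9/2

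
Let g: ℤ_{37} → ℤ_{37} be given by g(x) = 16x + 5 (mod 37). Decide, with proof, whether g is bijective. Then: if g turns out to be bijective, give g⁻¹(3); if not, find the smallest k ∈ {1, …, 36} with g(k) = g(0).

23

If g(u) = g(v), then 16u ≡ 16v (mod 37). Because gcd(16, 37) = 1, we may cancel 16 to get u ≡ v (mod 37).
We now compute 16⁻¹ mod 37 explicitly. Euclid's algorithm: 37 = 2·16 + 5, 16 = 3·5 + 1; back-substituting gives 1 = 7·16 − 3·37, so 16⁻¹ ≡ 7 (mod 37).
Then y ↦ 7(y − 5) is a two-sided inverse to g, so every y ∈ ℤ_{37} has a preimage.
So g is bijective.
Since g is bijective, we find g⁻¹(3): we need 16x ≡ 3 − 5 ≡ 35 (mod 37). Using 16⁻¹ = 7: x ≡ 7·35 = 245 = 6·37 + 23, so x = 23.
Check: g(23) = 16·23 + 5 = 373 = 10·37 + 3 ≡ 3 (mod 37).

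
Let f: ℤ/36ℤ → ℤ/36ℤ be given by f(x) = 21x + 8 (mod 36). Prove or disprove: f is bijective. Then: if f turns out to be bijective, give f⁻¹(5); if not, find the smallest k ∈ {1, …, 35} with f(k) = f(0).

12

We have gcd(21, 36) = 3 > 1. Taking s = 0 and t = 12: f(0) = 8 and f(12) = 21·12 + 8 = 260 ≡ 8 (mod 36).
So f(0) = f(12) while 0 ≠ 12, thus f is not injective, hence not bijective.
Since f is not bijective, we find the least positive k with f(k) = f(0): this means 21k ≡ 0 (mod 36), i.e. 36 ∣ 21k. Since gcd(21, 36) = 3, dividing through by 3 this holds exactly when 12 ∣ 7k, and as gcd(7, 12) = 1, exactly when 12 ∣ k.
The smallest positive such k is 12.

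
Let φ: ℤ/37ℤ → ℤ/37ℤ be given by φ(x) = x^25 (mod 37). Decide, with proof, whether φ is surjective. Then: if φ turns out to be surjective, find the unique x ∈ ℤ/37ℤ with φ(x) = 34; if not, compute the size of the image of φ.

7

Since 37 is prime, the nonzero elements of ℤ/37ℤ form a cyclic group of order 36.
As gcd(25, 36) = 1, raising to the 25th power is a bijection on this group: if u^25 ≡ v^25 then (uv^{−1})^25 = 1, and the only element of order dividing gcd(25, 36) = 1 is 1, so u = v.
With φ(0) = 0 this makes φ injective on all of ℤ/37ℤ, hence bijective (finite equal-size domain and codomain). In particular φ is surjective.
Since φ is surjective, we find the preimage of 34. The inverse of x ↦ x^25 on (ℤ/37ℤ)^× is x ↦ x^13, because 25·13 = 325 = 9·36 + 1 ≡ 1 (mod 36) and x^{36} = 1 for x ≠ 0 (Fermat). So φ⁻¹(34) = 34^13 mod 37.
Repeated squaring mod 37: 34^1 ≡ 34, 34^2 ≡ 34² = 1156 ≡ 9, 34^4 ≡ 9² = 81 ≡ 7, 34^8 ≡ 7² = 49 ≡ 12. Since 13 = 8 + 4 + 1, 34^13 ≡ 12·7·34: 12·7 = 84 ≡ 10, then 10·34 = 340 ≡ 7. So 34^13 ≡ 7 (mod 37).
Hence φ⁻¹(34) = 7.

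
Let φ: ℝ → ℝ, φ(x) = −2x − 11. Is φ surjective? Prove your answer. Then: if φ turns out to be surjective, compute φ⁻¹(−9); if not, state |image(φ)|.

-1

By definition, surjectivity means every element of the codomain has a preimage under φ.
For any y ∈ ℝ, x = (y + 11)/(−2) satisfies φ(x) = y.
So φ is surjective.
Since φ is surjective, we compute φ⁻¹(−9) = (−9 + 11)/(−2) = −1.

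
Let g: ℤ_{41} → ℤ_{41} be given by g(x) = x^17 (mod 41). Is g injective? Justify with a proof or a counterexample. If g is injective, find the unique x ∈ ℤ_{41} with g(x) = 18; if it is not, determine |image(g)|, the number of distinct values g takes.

10

Since 41 is prime, the nonzero elements of ℤ_{41} form a cyclic group of order 40.
As gcd(17, 40) = 1, raising to the 17th power is a bijection on this group: if a^17 ≡ b^17 then (ab^{−1})^17 = 1, and the only element of order dividing gcd(17, 40) = 1 is 1, so a = b.
With g(0) = 0 this makes g injective on all of ℤ_{41}, hence bijective (finite equal-size domain and codomain). In particular g is injective.
Since g is injective, we find the preimage of 18. The inverse of x ↦ x^17 on (ℤ_{41})^× is x ↦ x^33, because 17·33 = 561 = 14·40 + 1 ≡ 1 (mod 40) and x^{40} = 1 for x ≠ 0 (Fermat). So g⁻¹(18) = 18^33 mod 41.
Repeated squaring mod 41: 18^1 ≡ 18, 18^2 ≡ 18² = 324 ≡ 37, 18^4 ≡ 37² = 1369 ≡ 16, 18^8 ≡ 16² = 256 ≡ 10, 18^16 ≡ 10² = 100 ≡ 18, 18^32 ≡ 18² = 324 ≡ 37. Since 33 = 32 + 1, 18^33 ≡ 37·18: 37·18 = 666 ≡ 10. So 18^33 ≡ 10 (mod 41).
Hence g⁻¹(18) = 10.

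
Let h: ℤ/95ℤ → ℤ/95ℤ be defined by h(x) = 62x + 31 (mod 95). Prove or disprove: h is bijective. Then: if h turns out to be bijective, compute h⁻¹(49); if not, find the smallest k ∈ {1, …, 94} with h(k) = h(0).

If h(x_1) = h(x_2), then 62x_1 ≡ 62x_2 (mod 95). Because gcd(62, 95) = 1, we may cancel 62 to get x_1 ≡ x_2 (mod 95).
We now compute 62⁻¹ mod 95 explicitly. Euclid's algorithm: 95 = 1·62 + 33, 62 = 1·33 + 29, 33 = 1·29 + 4, 29 = 7·4 + 1; back-substituting gives 1 = 23·62 − 15·95, so 62⁻¹ ≡ 23 (mod 95).
Then y ↦ 23(y − 31) is a two-sided inverse to h, so every y ∈ ℤ/95ℤ has a preimage.
Hence h is bijective.
Since h is bijective, we find h⁻¹(49): we need 62x ≡ 49 − 31 ≡ 18 (mod 95). Using 62⁻¹ = 23: x ≡ 23·18 = 414 = 4·95 + 34, so x = 34.
Check: h(34) = 62·34 + 31 = 2139 = 22·95 + 49 ≡ 49 (mod 95).

34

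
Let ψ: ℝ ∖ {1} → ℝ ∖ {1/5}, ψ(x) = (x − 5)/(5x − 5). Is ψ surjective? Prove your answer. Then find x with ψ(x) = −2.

For any y ≠ 1/5, solving y(5x − 5) = x − 5 for x gives a well-defined x ≠ 1. So ψ is surjective.
Solving ψ(x) = −2: cross-multiplying gives x − 5 = −2(5x − 5), which rearranges to 11x = 15, so x = 15/11.

15/11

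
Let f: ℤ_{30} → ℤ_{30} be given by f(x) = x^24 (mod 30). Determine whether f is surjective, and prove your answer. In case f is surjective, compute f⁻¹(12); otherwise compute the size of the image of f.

f(2): Repeated squaring mod 30: 2^1 ≡ 2, 2^2 ≡ 2² = 4, 2^4 ≡ 4² = 16, 2^8 ≡ 16² = 256 ≡ 16, 2^16 ≡ 16² = 256 ≡ 16. Since 24 = 16 + 8, 2^24 ≡ 16·16: 16·16 = 256 ≡ 16. So 2^24 ≡ 16 (mod 30).
f(4): Repeated squaring mod 30: 4^1 ≡ 4, 4^2 ≡ 4² = 16, 4^4 ≡ 16² = 256 ≡ 16, 4^8 ≡ 16² = 256 ≡ 16, 4^16 ≡ 16² = 256 ≡ 16. Since 24 = 16 + 8, 4^24 ≡ 16·16: 16·16 = 256 ≡ 16. So 4^24 ≡ 16 (mod 30).
So f(2) = f(4) = 16 while 2 ≠ 4, therefore f is not injective.
A non-injective map from the 30-element set ℤ_{30} to itself takes at most 29 distinct values, so it cannot be surjective. Therefore f is not surjective.
Since f is not surjective, we determine |image(f)|. Computing x^24 mod 30 for each x (by repeated squaring, reducing mod 30 at every step), the values f(0), f(1), …, f(29) are: 0, 1, 16, 21, 16, 25, 6, 1, 16, 21, 10, 1, 6, 1, 16, 15, 16, 1, 6, 1, 10, 21, 16, 1, 6, 25, 16, 21, 16, 1.
The distinct values are {0, 1, 6, 10, 15, 16, 21, 25}; there are 8 of them.

8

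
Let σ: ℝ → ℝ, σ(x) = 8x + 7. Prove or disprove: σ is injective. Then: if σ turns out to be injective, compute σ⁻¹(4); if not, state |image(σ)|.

Suppose σ(a) = σ(b). Then 8a + 7 = 8b + 7, so 8a = 8b, hence a = b.
Therefore σ is injective.
Since σ is injective, we compute σ⁻¹(4) = (4 − 7)/8 = −3/8.

-3/8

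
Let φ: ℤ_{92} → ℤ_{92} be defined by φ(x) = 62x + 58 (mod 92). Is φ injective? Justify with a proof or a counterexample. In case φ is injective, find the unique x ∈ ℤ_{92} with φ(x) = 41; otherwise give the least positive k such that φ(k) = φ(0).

46

Recall: φ is injective if φ(x_1) = φ(x_2) implies x_1 = x_2.
We have gcd(62, 92) = 2 > 1. Taking x_1 = 0 and x_2 = 46: φ(0) = 58 and φ(46) = 62·46 + 58 = 2910 ≡ 58 (mod 92).
So φ(0) = φ(46) while 0 ≠ 46, hence φ is not injective.
Since φ is not injective, we find the least positive k with φ(k) = φ(0): this means 62k ≡ 0 (mod 92), i.e. 92 ∣ 62k. Since gcd(62, 92) = 2, dividing through by 2 this holds exactly when 46 ∣ 31k, and as gcd(31, 46) = 1, exactly when 46 ∣ k.
The smallest positive such k is 46.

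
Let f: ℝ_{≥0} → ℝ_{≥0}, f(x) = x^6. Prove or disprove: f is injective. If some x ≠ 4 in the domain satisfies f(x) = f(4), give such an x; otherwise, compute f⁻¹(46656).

6

On ℝ_{≥0}, x ↦ x^6 is strictly increasing, so f(a) = f(b) forces a = b. So f is injective.
Since x ↦ x^6 is strictly increasing on ℝ_{≥0}, it is injective there, so no x ≠ 4 in the domain has f(x) = f(4). We therefore compute f⁻¹(46656) = 46656^{1/6} = 6 (indeed 6^6 = 46656).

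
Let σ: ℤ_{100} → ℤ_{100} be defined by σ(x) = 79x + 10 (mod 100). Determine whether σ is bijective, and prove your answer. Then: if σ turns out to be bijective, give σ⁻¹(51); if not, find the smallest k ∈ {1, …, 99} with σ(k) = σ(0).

Recall that injectivity means: for all s, t in the domain, σ(s) = σ(t) implies s = t.
Suppose σ(s) = σ(t) in ℤ_{100}. Then 79s + 10 ≡ 79t + 10 (mod 100), so 79(s − t) ≡ 0 (mod 100).
Since gcd(79, 100) = 1, 79 is invertible modulo 100, thus s − t ≡ 0 (mod 100), i.e. s = t.
We now compute 79⁻¹ mod 100 explicitly. Euclid's algorithm: 100 = 1·79 + 21, 79 = 3·21 + 16, 21 = 1·16 + 5, 16 = 3·5 + 1; back-substituting gives 1 = 19·79 − 15·100, so 79⁻¹ ≡ 19 (mod 100).
Then y ↦ 19(y − 10) is a two-sided inverse to σ, so every y ∈ ℤ_{100} has a preimage.
Therefore σ is bijective.
Since σ is bijective, we compute σ⁻¹(51): solve 79x + 10 ≡ 51 (mod 100), i.e. 79x ≡ 41 (mod 100).
Multiplying by 79⁻¹ = 19 gives x ≡ 19·41 = 779 = 7·100 + 79 ≡ 79 (mod 100).
Check: σ(79) = 79·79 + 10 = 6251 = 62·100 + 51 ≡ 51 (mod 100).

79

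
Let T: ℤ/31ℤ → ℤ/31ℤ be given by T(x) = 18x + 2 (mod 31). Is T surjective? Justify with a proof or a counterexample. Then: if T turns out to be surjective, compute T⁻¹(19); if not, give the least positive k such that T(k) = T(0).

13

Recall: surjectivity means every element of the codomain has a preimage under T.
Since gcd(18, 31) = 1, 18 is invertible modulo 31. Euclid's algorithm: 31 = 1·18 + 13, 18 = 1·13 + 5, 13 = 2·5 + 3, 5 = 1·3 + 2, 3 = 1·2 + 1; back-substituting gives 1 = 19·18 − 11·31, so 18⁻¹ ≡ 19 (mod 31).
For any y ∈ ℤ/31ℤ, x = 19(y − 2) mod 31 satisfies T(x) = 18·19(y − 2) + 2 ≡ y (since 18·19 ≡ 1 mod 31). So every y has a preimage.
So T is surjective.
Since T is surjective, we find T⁻¹(19): we need 18x ≡ 19 − 2 ≡ 17 (mod 31). Using 18⁻¹ = 19: x ≡ 19·17 = 323 = 10·31 + 13, so x = 13.
Check: T(13) = 18·13 + 2 = 236 = 7·31 + 19 ≡ 19 (mod 31).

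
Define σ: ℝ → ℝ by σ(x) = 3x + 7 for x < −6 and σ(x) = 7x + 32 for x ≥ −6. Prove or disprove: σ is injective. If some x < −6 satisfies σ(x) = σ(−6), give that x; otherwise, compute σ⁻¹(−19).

-26/3

Both pieces are strictly increasing (slopes 3 and 7), so each is injective on its own interval.
The left piece maps (−∞, −6) onto (−∞, −11); the right piece maps [−6, ∞) onto [−10, ∞).
These images are disjoint, so no value is attained by both pieces. Thus σ is injective.
Because the two images are disjoint, no x < −6 has σ(x) = σ(−6), so we compute σ⁻¹(−19): −19 lies in (−∞, −11), so solve 3x + 7 = −19: x = (−19 − 7)/3 = −26/3.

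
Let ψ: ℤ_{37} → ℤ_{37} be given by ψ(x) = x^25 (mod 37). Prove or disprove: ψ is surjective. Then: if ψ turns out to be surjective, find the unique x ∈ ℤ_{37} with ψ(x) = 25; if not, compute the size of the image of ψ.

21

Since 37 is prime, the nonzero elements of ℤ_{37} form a cyclic group of order 36.
As gcd(25, 36) = 1, raising to the 25th power is a bijection on this group: if s^25 ≡ t^25 then (st^{−1})^25 = 1, and the only element of order dividing gcd(25, 36) = 1 is 1, so s = t.
With ψ(0) = 0 this makes ψ injective on all of ℤ_{37}, hence bijective (finite equal-size domain and codomain). In particular ψ is surjective.
Since ψ is surjective, we find the preimage of 25. The inverse of x ↦ x^25 on (ℤ_{37})^× is x ↦ x^13, because 25·13 = 325 = 9·36 + 1 ≡ 1 (mod 36) and x^{36} = 1 for x ≠ 0 (Fermat). So ψ⁻¹(25) = 25^13 mod 37.
Repeated squaring mod 37: 25^1 ≡ 25, 25^2 ≡ 25² = 625 ≡ 33, 25^4 ≡ 33² = 1089 ≡ 16, 25^8 ≡ 16² = 256 ≡ 34. Since 13 = 8 + 4 + 1, 25^13 ≡ 34·16·25: 34·16 = 544 ≡ 26, then 26·25 = 650 ≡ 21. So 25^13 ≡ 21 (mod 37).
Hence ψ⁻¹(25) = 21.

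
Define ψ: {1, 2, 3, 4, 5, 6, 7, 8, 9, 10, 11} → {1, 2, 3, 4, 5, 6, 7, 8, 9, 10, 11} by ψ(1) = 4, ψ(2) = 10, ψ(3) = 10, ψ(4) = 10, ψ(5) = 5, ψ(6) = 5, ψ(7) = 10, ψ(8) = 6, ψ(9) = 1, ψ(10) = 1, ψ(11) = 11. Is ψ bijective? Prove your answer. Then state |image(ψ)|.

ψ(2) = 10 = ψ(3) with 2 ≠ 3, so ψ is not injective, hence not bijective.
The image of ψ is {1, 4, 5, 6, 10, 11}, which has 6 elements.

6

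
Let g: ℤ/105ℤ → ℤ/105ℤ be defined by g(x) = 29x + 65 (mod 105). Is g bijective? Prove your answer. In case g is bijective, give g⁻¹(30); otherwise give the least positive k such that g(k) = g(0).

35

Suppose g(u) = g(v) in ℤ/105ℤ. Then 29u + 65 ≡ 29v + 65 (mod 105), hence 29(u − v) ≡ 0 (mod 105).
Since gcd(29, 105) = 1, 29 is invertible modulo 105, hence u − v ≡ 0 (mod 105), i.e. u = v.
We now compute 29⁻¹ mod 105 explicitly. Euclid's algorithm: 105 = 3·29 + 18, 29 = 1·18 + 11, 18 = 1·11 + 7, 11 = 1·7 + 4, 7 = 1·4 + 3, 4 = 1·3 + 1; back-substituting gives 1 = 29·29 − 8·105, so 29⁻¹ ≡ 29 (mod 105).
Then y ↦ 29(y − 65) is a two-sided inverse to g, so every y ∈ ℤ/105ℤ has a preimage.
Therefore g is bijective.
Since g is bijective, we find g⁻¹(30): we need 29x ≡ 30 − 65 ≡ 70 (mod 105). Using 29⁻¹ = 29: x ≡ 29·70 = 2030 = 19·105 + 35, so x = 35.
Check: g(35) = 29·35 + 65 = 1080 = 10·105 + 30 ≡ 30 (mod 105).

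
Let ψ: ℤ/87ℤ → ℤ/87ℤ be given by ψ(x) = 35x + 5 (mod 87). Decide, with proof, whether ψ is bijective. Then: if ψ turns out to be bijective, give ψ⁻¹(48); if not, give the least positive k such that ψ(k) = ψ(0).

Suppose ψ(x_1) = ψ(x_2) in ℤ/87ℤ. Then 35x_1 + 5 ≡ 35x_2 + 5 (mod 87), therefore 35(x_1 − x_2) ≡ 0 (mod 87).
Since gcd(35, 87) = 1, 35 is invertible modulo 87, therefore x_1 − x_2 ≡ 0 (mod 87), i.e. x_1 = x_2.
We now compute 35⁻¹ mod 87 explicitly. Euclid's algorithm: 87 = 2·35 + 17, 35 = 2·17 + 1; back-substituting gives 1 = 5·35 − 2·87, so 35⁻¹ ≡ 5 (mod 87).
Then y ↦ 5(y − 5) is a two-sided inverse to ψ, so every y ∈ ℤ/87ℤ has a preimage.
Thus ψ is bijective.
Since ψ is bijective, we find ψ⁻¹(48): we need 35x ≡ 48 − 5 ≡ 43 (mod 87). Using 35⁻¹ = 5: x ≡ 5·43 = 215 = 2·87 + 41, so x = 41.
Check: ψ(41) = 35·41 + 5 = 1440 = 16·87 + 48 ≡ 48 (mod 87).

41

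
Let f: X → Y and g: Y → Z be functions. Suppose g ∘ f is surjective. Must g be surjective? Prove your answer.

surjective

Let c ∈ Z. Since g ∘ f is surjective, some a ∈ X has g(f(a)) = c. Then b = f(a) ∈ Y satisfies g(b) = c. So g is surjective.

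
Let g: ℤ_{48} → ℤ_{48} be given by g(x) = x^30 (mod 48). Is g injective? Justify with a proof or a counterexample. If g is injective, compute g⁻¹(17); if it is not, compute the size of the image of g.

6

g(2): Repeated squaring mod 48: 2^1 ≡ 2, 2^2 ≡ 2² = 4, 2^4 ≡ 4² = 16, 2^8 ≡ 16² = 256 ≡ 16, 2^16 ≡ 16² = 256 ≡ 16. Since 30 = 16 + 8 + 4 + 2, 2^30 ≡ 16·16·16·4: 16·16 = 256 ≡ 16, then 16·16 = 256 ≡ 16, then 16·4 = 64 ≡ 16. So 2^30 ≡ 16 (mod 48).
g(4): Repeated squaring mod 48: 4^1 ≡ 4, 4^2 ≡ 4² = 16, 4^4 ≡ 16² = 256 ≡ 16, 4^8 ≡ 16² = 256 ≡ 16, 4^16 ≡ 16² = 256 ≡ 16. Since 30 = 16 + 8 + 4 + 2, 4^30 ≡ 16·16·16·16: 16·16 = 256 ≡ 16, then 16·16 = 256 ≡ 16, then 16·16 = 256 ≡ 16. So 4^30 ≡ 16 (mod 48).
So g(2) = g(4) = 16 while 2 ≠ 4, therefore g is not injective.
Since g is not injective, we determine |image(g)|. Computing x^30 mod 48 for each x (by repeated squaring, reducing mod 48 at every step), the values g(0), g(1), …, g(47) are: 0, 1, 16, 9, 16, 25, 0, 1, 16, 33, 16, 25, 0, 25, 16, 33, 16, 1, 0, 25, 16, 9, 16, 1, 0, 1, 16, 9, 16, 25, 0, 1, 16, 33, 16, 25, 0, 25, 16, 33, 16, 1, 0, 25, 16, 9, 16, 1.
The distinct values are {0, 1, 9, 16, 25, 33}; there are 6 of them.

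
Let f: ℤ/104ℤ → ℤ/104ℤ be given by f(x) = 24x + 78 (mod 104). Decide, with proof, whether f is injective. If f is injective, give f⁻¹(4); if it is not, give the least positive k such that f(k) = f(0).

13

We have gcd(24, 104) = 8 > 1. Taking a = 0 and b = 13: f(0) = 78 and f(13) = 24·13 + 78 = 390 ≡ 78 (mod 104).
So f(0) = f(13) while 0 ≠ 13, thus f is not injective.
Since f is not injective, we find the least positive k with f(k) = f(0): this means 24k ≡ 0 (mod 104), i.e. 104 ∣ 24k. Since gcd(24, 104) = 8, dividing through by 8 this holds exactly when 13 ∣ 3k, and as gcd(3, 13) = 1, exactly when 13 ∣ k.
The smallest positive such k is 13.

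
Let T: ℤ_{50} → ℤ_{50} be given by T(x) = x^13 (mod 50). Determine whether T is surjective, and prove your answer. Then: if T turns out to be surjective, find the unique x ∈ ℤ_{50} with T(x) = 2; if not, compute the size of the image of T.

T(0) = 0^13 = 0.
T(10): Repeated squaring mod 50: 10^1 ≡ 10, 10^2 ≡ 10² = 100 ≡ 0, 10^4 ≡ 0² = 0, 10^8 ≡ 0² = 0. Since 13 = 8 + 4 + 1, 10^13 ≡ 0·0·10: 0·0 = 0, then 0·10 = 0. So 10^13 ≡ 0 (mod 50).
So T(0) = T(10) = 0 while 0 ≠ 10, hence T is not injective.
A non-injective map from the 50-element set ℤ_{50} to itself takes at most 49 distinct values, so it cannot be surjective. Thus T is not surjective.
Since T is not surjective, we determine |image(T)|. Computing x^13 mod 50 for each x (by repeated squaring, reducing mod 50 at every step), the values T(0), T(1), …, T(49) are: 0, 1, 42, 23, 14, 25, 16, 7, 38, 29, 0, 31, 22, 3, 44, 25, 46, 37, 18, 9, 0, 11, 2, 33, 24, 25, 26, 17, 48, 39, 0, 41, 32, 13, 4, 25, 6, 47, 28, 19, 0, 21, 12, 43, 34, 25, 36, 27, 8, 49.
The distinct values are {0, 1, 2, 3, 4, 6, 7, 8, 9, 11, 12, 13, 14, 16, 17, 18, 19, 21, 22, 23, 24, 25, 26, 27, 28, 29, 31, 32, 33, 34, 36, 37, 38, 39, 41, 42, 43, 44, 46, 47, 48, 49}; there are 42 of them.

42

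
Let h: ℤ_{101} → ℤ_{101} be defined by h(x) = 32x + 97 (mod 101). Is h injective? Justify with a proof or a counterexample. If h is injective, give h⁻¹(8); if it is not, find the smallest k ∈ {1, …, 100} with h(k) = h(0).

13

Suppose h(u) = h(v) in ℤ_{101}. Then 32u + 97 ≡ 32v + 97 (mod 101), therefore 32(u − v) ≡ 0 (mod 101).
Since gcd(32, 101) = 1, 32 is invertible modulo 101, therefore u − v ≡ 0 (mod 101), i.e. u = v.
Thus h is injective.
We now compute 32⁻¹ mod 101 explicitly. Euclid's algorithm: 101 = 3·32 + 5, 32 = 6·5 + 2, 5 = 2·2 + 1; back-substituting gives 1 = 60·32 − 19·101, so 32⁻¹ ≡ 60 (mod 101).
Since h is injective, we find h⁻¹(8): we need 32x ≡ 8 − 97 ≡ 12 (mod 101). Using 32⁻¹ = 60: x ≡ 60·12 = 720 = 7·101 + 13, so x = 13.
Check: h(13) = 32·13 + 97 = 513 = 5·101 + 8 ≡ 8 (mod 101).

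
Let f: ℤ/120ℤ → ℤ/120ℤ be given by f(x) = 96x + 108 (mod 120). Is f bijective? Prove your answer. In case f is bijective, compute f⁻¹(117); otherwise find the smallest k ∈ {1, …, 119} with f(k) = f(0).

5

We have gcd(96, 120) = 24 > 1. Taking s = 0 and t = 5: f(0) = 108 and f(5) = 96·5 + 108 = 588 ≡ 108 (mod 120).
So f(0) = f(5) while 0 ≠ 5, therefore f is not injective, hence not bijective.
Since f is not bijective, we find the least positive k with f(k) = f(0): this means 96k ≡ 0 (mod 120), i.e. 120 ∣ 96k. Since gcd(96, 120) = 24, dividing through by 24 this holds exactly when 5 ∣ 4k, and as gcd(4, 5) = 1, exactly when 5 ∣ k.
The smallest positive such k is 5.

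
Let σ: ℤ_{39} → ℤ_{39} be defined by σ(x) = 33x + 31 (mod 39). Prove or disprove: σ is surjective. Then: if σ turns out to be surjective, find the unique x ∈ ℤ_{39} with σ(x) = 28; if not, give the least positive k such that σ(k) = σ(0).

13

Since gcd(33, 39) = 3, we have 33x ≡ 0 (mod 3) for all x, so σ(x) ≡ 1 (mod 3).
But 0 ≢ 1 (mod 3), so 0 ∈ ℤ_{39} has no preimage. So σ is not surjective.
Since σ is not surjective, we find the least positive k with σ(k) = σ(0): this means 33k ≡ 0 (mod 39), i.e. 39 ∣ 33k. Since gcd(33, 39) = 3, dividing through by 3 this holds exactly when 13 ∣ 11k, and as gcd(11, 13) = 1, exactly when 13 ∣ k.
The smallest positive such k is 13.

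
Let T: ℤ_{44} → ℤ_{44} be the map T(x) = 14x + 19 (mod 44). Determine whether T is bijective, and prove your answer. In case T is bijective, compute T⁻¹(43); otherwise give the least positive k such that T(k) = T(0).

We have gcd(14, 44) = 2 > 1. Taking x_1 = 0 and x_2 = 22: T(0) = 19 and T(22) = 14·22 + 19 = 327 ≡ 19 (mod 44).
So T(0) = T(22) while 0 ≠ 22, thus T is not injective, hence not bijective.
Since T is not bijective, we find the least positive k with T(k) = T(0): this means 14k ≡ 0 (mod 44), i.e. 44 ∣ 14k. Since gcd(14, 44) = 2, dividing through by 2 this holds exactly when 22 ∣ 7k, and as gcd(7, 22) = 1, exactly when 22 ∣ k.
The smallest positive such k is 22.

22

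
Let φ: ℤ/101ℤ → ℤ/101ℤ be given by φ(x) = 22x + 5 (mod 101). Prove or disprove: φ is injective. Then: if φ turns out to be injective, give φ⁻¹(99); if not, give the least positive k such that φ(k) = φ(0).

Suppose φ(s) = φ(t) in ℤ/101ℤ. Then 22s + 5 ≡ 22t + 5 (mod 101), so 22(s − t) ≡ 0 (mod 101).
Since gcd(22, 101) = 1, 22 is invertible modulo 101, hence s − t ≡ 0 (mod 101), i.e. s = t.
Therefore φ is injective.
We now compute 22⁻¹ mod 101 explicitly. Euclid's algorithm: 101 = 4·22 + 13, 22 = 1·13 + 9, 13 = 1·9 + 4, 9 = 2·4 + 1; back-substituting gives 1 = 23·22 − 5·101, so 22⁻¹ ≡ 23 (mod 101).
Since φ is injective, we compute φ⁻¹(99): solve 22x + 5 ≡ 99 (mod 101), i.e. 22x ≡ 94 (mod 101).
Multiplying by 22⁻¹ = 23 gives x ≡ 23·94 = 2162 = 21·101 + 41 ≡ 41 (mod 101).
Check: φ(41) = 22·41 + 5 = 907 = 8·101 + 99 ≡ 99 (mod 101).

41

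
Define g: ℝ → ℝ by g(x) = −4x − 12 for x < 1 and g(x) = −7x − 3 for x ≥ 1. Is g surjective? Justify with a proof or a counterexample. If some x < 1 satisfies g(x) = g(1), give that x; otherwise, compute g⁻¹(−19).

Both pieces are strictly decreasing (slopes −4 and −7), so each is injective on its own interval.
The left piece maps (−∞, 1) onto (−16, ∞); the right piece maps [1, ∞) onto (−∞, −10].
The union (−16, ∞) ∪ (−∞, −10] covers ℝ, so g is surjective.
For the follow-up: the images overlap, so an x < 1 with g(x) = g(1) exists. g(1) = −10; solving −4x − 12 = −10 for x < 1 gives x = (−10 + 12)/(−4) = −1/2.

-1/2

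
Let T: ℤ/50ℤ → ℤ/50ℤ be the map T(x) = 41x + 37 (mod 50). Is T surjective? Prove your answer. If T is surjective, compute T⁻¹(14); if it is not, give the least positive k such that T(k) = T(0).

47

Since gcd(41, 50) = 1, 41 is invertible modulo 50. Euclid's algorithm: 50 = 1·41 + 9, 41 = 4·9 + 5, 9 = 1·5 + 4, 5 = 1·4 + 1; back-substituting gives 1 = 11·41 − 9·50, so 41⁻¹ ≡ 11 (mod 50).
For any y ∈ ℤ/50ℤ, x = 11(y − 37) mod 50 satisfies T(x) = 41·11(y − 37) + 37 ≡ y (since 41·11 ≡ 1 mod 50). So every y has a preimage.
So T is surjective.
Since T is surjective, we compute T⁻¹(14): solve 41x + 37 ≡ 14 (mod 50), i.e. 41x ≡ 27 (mod 50).
Multiplying by 41⁻¹ = 11 gives x ≡ 11·27 = 297 = 5·50 + 47 ≡ 47 (mod 50).
Check: T(47) = 41·47 + 37 = 1964 = 39·50 + 14 ≡ 14 (mod 50).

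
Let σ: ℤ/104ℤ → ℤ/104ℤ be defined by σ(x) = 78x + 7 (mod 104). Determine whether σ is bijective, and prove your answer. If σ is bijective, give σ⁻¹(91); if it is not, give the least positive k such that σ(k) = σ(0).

We have gcd(78, 104) = 26 > 1. Taking a = 0 and b = 4: σ(0) = 7 and σ(4) = 78·4 + 7 = 319 ≡ 7 (mod 104).
So σ(0) = σ(4) while 0 ≠ 4, thus σ is not injective, hence not bijective.
Since σ is not bijective, we find the least positive k with σ(k) = σ(0): this means 78k ≡ 0 (mod 104), i.e. 104 ∣ 78k. Since gcd(78, 104) = 26, dividing through by 26 this holds exactly when 4 ∣ 3k, and as gcd(3, 4) = 1, exactly when 4 ∣ k.
The smallest positive such k is 4.

4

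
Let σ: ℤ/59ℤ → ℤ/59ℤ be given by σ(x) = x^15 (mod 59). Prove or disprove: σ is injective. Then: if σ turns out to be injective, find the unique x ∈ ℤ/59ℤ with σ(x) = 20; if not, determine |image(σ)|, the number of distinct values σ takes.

46

Since 59 is prime, the nonzero elements of ℤ/59ℤ form a cyclic group of order 58.
As gcd(15, 58) = 1, raising to the 15th power is a bijection on this group: if a^15 ≡ b^15 then (ab^{−1})^15 = 1, and the only element of order dividing gcd(15, 58) = 1 is 1, so a = b.
With σ(0) = 0 this makes σ injective on all of ℤ/59ℤ, hence bijective (finite equal-size domain and codomain). In particular σ is injective.
Since σ is injective, we find the preimage of 20. The inverse of x ↦ x^15 on (ℤ/59ℤ)^× is x ↦ x^31, because 15·31 = 465 = 8·58 + 1 ≡ 1 (mod 58) and x^{58} = 1 for x ≠ 0 (Fermat). So σ⁻¹(20) = 20^31 mod 59.
Repeated squaring mod 59: 20^1 ≡ 20, 20^2 ≡ 20² = 400 ≡ 46, 20^4 ≡ 46² = 2116 ≡ 51, 20^8 ≡ 51² = 2601 ≡ 5, 20^16 ≡ 5² = 25. Since 31 = 16 + 8 + 4 + 2 + 1, 20^31 ≡ 25·5·51·46·20: 25·5 = 125 ≡ 7, then 7·51 = 357 ≡ 3, then 3·46 = 138 ≡ 20, then 20·20 = 400 ≡ 46. So 20^31 ≡ 46 (mod 59).
Hence σ⁻¹(20) = 46.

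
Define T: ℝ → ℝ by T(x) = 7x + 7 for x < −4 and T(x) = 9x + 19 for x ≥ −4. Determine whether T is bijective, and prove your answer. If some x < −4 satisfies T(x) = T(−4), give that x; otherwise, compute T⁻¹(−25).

Both pieces are strictly increasing (slopes 7 and 9), so each is injective on its own interval.
The left piece maps (−∞, −4) onto (−∞, −21); the right piece maps [−4, ∞) onto [−17, ∞).
The images leave a gap (−21 has no preimage), so T is not surjective, hence not bijective.
Because the two images are disjoint, no x < −4 has T(x) = T(−4), so we compute T⁻¹(−25): −25 lies in (−∞, −21), so solve 7x + 7 = −25: x = (−25 − 7)/7 = −32/7.

-32/7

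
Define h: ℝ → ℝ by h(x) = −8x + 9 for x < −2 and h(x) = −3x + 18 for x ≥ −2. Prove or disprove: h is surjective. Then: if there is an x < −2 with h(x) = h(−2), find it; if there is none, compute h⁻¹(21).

Both pieces are strictly decreasing (slopes −8 and −3), so each is injective on its own interval.
The left piece maps (−∞, −2) onto (25, ∞); the right piece maps [−2, ∞) onto (−∞, 24].
The union (25, ∞) ∪ (−∞, 24] omits the interval between 25 and 24; in particular 25 has no preimage. So h is not surjective.
Because the two images are disjoint, no x < −2 has h(x) = h(−2), so we compute h⁻¹(21): 21 lies in (−∞, 24], so solve −3x + 18 = 21: x = (21 − 18)/(−3) = −1.

-1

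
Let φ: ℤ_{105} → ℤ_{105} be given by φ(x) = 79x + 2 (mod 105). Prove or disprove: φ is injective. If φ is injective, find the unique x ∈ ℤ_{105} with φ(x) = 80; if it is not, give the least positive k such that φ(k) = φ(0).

If φ(u) = φ(v), then 79u ≡ 79v (mod 105). Because gcd(79, 105) = 1, we may cancel 79 to get u ≡ v (mod 105).
Therefore φ is injective.
We now compute 79⁻¹ mod 105 explicitly. Euclid's algorithm: 105 = 1·79 + 26, 79 = 3·26 + 1; back-substituting gives 1 = 4·79 − 3·105, so 79⁻¹ ≡ 4 (mod 105).
Since φ is injective, we compute φ⁻¹(80): solve 79x + 2 ≡ 80 (mod 105), i.e. 79x ≡ 78 (mod 105).
Multiplying by 79⁻¹ = 4 gives x ≡ 4·78 = 312 = 2·105 + 102 ≡ 102 (mod 105).
Check: φ(102) = 79·102 + 2 = 8060 = 76·105 + 80 ≡ 80 (mod 105).

102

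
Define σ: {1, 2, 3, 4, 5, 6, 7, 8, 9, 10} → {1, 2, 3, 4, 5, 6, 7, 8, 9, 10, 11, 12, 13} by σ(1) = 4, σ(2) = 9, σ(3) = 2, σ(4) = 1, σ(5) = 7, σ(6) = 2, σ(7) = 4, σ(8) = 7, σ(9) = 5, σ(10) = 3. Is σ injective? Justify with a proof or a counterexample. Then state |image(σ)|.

σ(3) = 2 = σ(6) with 3 ≠ 6, so σ is not injective.
The image of σ is {1, 2, 3, 4, 5, 7, 9}, which has 7 elements.

7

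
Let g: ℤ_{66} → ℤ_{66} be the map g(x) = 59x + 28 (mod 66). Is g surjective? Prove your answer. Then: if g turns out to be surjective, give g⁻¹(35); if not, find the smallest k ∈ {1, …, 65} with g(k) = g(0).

65

Since gcd(59, 66) = 1, 59 is invertible modulo 66. Euclid's algorithm: 66 = 1·59 + 7, 59 = 8·7 + 3, 7 = 2·3 + 1; back-substituting gives 1 = 47·59 − 42·66, so 59⁻¹ ≡ 47 (mod 66).
For any y ∈ ℤ_{66}, x = 47(y − 28) mod 66 satisfies g(x) = 59·47(y − 28) + 28 ≡ y (since 59·47 ≡ 1 mod 66). So every y has a preimage.
Hence g is surjective.
Since g is surjective, we compute g⁻¹(35): solve 59x + 28 ≡ 35 (mod 66), i.e. 59x ≡ 7 (mod 66).
Multiplying by 59⁻¹ = 47 gives x ≡ 47·7 = 329 = 4·66 + 65 ≡ 65 (mod 66).
Check: g(65) = 59·65 + 28 = 3863 = 58·66 + 35 ≡ 35 (mod 66).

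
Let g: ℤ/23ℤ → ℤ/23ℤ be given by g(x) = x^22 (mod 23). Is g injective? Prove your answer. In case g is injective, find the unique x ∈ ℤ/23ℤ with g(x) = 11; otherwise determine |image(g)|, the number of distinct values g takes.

2

g(1) = 1^22 = 1.
g(2): Repeated squaring mod 23: 2^1 ≡ 2, 2^2 ≡ 2² = 4, 2^4 ≡ 4² = 16, 2^8 ≡ 16² = 256 ≡ 3, 2^16 ≡ 3² = 9. Since 22 = 16 + 4 + 2, 2^22 ≡ 9·16·4: 9·16 = 144 ≡ 6, then 6·4 = 24 ≡ 1. So 2^22 ≡ 1 (mod 23).
So g(1) = g(2) = 1 while 1 ≠ 2, so g is not injective.
Since g is not injective, we determine |image(g)|. Computing x^22 mod 23 for each x (by repeated squaring, reducing mod 23 at every step), the values g(0), g(1), …, g(22) are: 0, 1, 1, 1, 1, 1, 1, 1, 1, 1, 1, 1, 1, 1, 1, 1, 1, 1, 1, 1, 1, 1, 1.
The distinct values are {0, 1}; there are 2 of them.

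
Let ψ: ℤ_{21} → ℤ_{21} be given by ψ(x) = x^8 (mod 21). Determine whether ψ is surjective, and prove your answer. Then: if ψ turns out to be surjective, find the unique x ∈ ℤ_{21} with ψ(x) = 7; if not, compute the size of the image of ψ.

ψ(2): Repeated squaring mod 21: 2^1 ≡ 2, 2^2 ≡ 2² = 4, 2^4 ≡ 4² = 16, 2^8 ≡ 16² = 256 ≡ 4. So 2^8 ≡ 4 (mod 21).
ψ(5): Repeated squaring mod 21: 5^1 ≡ 5, 5^2 ≡ 5² = 25 ≡ 4, 5^4 ≡ 4² = 16, 5^8 ≡ 16² = 256 ≡ 4. So 5^8 ≡ 4 (mod 21).
So ψ(2) = ψ(5) = 4 while 2 ≠ 5, so ψ is not injective.
A non-injective map from the 21-element set ℤ_{21} to itself takes at most 20 distinct values, so it cannot be surjective. Therefore ψ is not surjective.
Since ψ is not surjective, we determine |image(ψ)|. Computing x^8 mod 21 for each x (by repeated squaring, reducing mod 21 at every step), the values ψ(0), ψ(1), …, ψ(20) are: 0, 1, 4, 9, 16, 4, 15, 7, 1, 18, 16, 16, 18, 1, 7, 15, 4, 16, 9, 4, 1.
The distinct values are {0, 1, 4, 7, 9, 15, 16, 18}; there are 8 of them.

8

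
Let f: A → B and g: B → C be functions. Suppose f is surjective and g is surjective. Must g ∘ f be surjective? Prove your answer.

Let c ∈ C. Since g is surjective, there is b ∈ B with g(b) = c. Since f is surjective, there is a ∈ A with f(a) = b.
Then (g ∘ f)(a) = g(b) = c. So g ∘ f is surjective.

surjective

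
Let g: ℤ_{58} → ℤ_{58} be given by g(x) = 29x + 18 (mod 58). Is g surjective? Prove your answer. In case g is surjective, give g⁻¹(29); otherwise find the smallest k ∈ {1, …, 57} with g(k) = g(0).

By definition, g is surjective if every y in the codomain equals g(x) for some x in the domain.
Since gcd(29, 58) = 29, we have 29x ≡ 0 (mod 29) for all x, so g(x) ≡ 18 (mod 29).
But 0 ≢ 18 (mod 29), so 0 ∈ ℤ_{58} has no preimage. Therefore g is not surjective.
Since g is not surjective, we find the least positive k with g(k) = g(0): this means 29k ≡ 0 (mod 58), i.e. 58 ∣ 29k. Since gcd(29, 58) = 29, dividing through by 29 this holds exactly when 2 ∣ k.
The smallest positive such k is 2.

2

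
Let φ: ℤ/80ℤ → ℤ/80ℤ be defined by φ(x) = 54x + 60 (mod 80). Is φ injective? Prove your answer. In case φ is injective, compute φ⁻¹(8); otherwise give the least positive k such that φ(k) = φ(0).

40

Recall that φ is injective if φ(x_1) = φ(x_2) implies x_1 = x_2.
We have gcd(54, 80) = 2 > 1. Taking x_1 = 0 and x_2 = 40: φ(0) = 60 and φ(40) = 54·40 + 60 = 2220 ≡ 60 (mod 80).
So φ(0) = φ(40) while 0 ≠ 40, thus φ is not injective.
Since φ is not injective, we find the least positive k with φ(k) = φ(0): this means 54k ≡ 0 (mod 80), i.e. 80 ∣ 54k. Since gcd(54, 80) = 2, dividing through by 2 this holds exactly when 40 ∣ 27k, and as gcd(27, 40) = 1, exactly when 40 ∣ k.
The smallest positive such k is 40.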